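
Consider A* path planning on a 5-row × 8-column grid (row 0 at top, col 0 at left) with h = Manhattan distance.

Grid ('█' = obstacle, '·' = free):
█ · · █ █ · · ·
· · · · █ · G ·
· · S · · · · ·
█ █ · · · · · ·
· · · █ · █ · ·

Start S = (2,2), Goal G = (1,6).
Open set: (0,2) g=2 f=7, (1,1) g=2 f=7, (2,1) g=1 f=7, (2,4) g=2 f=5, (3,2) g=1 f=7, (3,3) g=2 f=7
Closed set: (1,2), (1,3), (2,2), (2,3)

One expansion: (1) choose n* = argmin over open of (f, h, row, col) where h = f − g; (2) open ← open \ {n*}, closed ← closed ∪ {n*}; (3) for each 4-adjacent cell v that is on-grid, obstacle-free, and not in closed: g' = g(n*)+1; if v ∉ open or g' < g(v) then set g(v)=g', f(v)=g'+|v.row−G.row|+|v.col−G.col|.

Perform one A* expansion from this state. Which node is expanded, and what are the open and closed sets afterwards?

step 1: expand (2,4) (f=5, h=3) → closed; open now [(0,2) g=2 f=7, (1,1) g=2 f=7, (2,1) g=1 f=7, (2,5) g=3 f=5, (3,2) g=1 f=7, (3,3) g=2 f=7, (3,4) g=3 f=7]

expanded=(2,4); open=[(0,2) g=2 f=7, (1,1) g=2 f=7, (2,1) g=1 f=7, (2,5) g=3 f=5, (3,2) g=1 f=7, (3,3) g=2 f=7, (3,4) g=3 f=7]; closed=[(1,2), (1,3), (2,2), (2,3), (2,4)]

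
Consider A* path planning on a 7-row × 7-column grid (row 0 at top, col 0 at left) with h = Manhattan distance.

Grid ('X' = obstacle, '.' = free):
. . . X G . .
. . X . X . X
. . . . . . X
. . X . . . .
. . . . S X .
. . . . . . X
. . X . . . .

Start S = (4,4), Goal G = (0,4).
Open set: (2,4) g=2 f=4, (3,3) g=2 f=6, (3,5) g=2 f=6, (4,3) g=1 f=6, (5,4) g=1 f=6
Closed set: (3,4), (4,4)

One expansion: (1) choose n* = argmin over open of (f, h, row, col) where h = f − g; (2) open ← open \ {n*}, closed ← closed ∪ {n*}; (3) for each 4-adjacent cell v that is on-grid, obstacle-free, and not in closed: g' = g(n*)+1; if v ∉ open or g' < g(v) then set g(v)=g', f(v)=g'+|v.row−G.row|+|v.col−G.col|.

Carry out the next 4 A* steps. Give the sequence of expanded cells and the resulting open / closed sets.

step 1: expand (2,4) (f=4, h=2) → closed; open now [(2,3) g=3 f=6, (2,5) g=3 f=6, (3,3) g=2 f=6, (3,5) g=2 f=6, (4,3) g=1 f=6, (5,4) g=1 f=6]
step 2: expand (2,3) (f=6, h=3) → closed; open now [(1,3) g=4 f=6, (2,2) g=4 f=8, (2,5) g=3 f=6, (3,3) g=2 f=6, (3,5) g=2 f=6, (4,3) g=1 f=6, (5,4) g=1 f=6]
step 3: expand (1,3) (f=6, h=2) → closed; open now [(2,2) g=4 f=8, (2,5) g=3 f=6, (3,3) g=2 f=6, (3,5) g=2 f=6, (4,3) g=1 f=6, (5,4) g=1 f=6]
step 4: expand (2,5) (f=6, h=3) → closed; open now [(1,5) g=4 f=6, (2,2) g=4 f=8, (3,3) g=2 f=6, (3,5) g=2 f=6, (4,3) g=1 f=6, (5,4) g=1 f=6]

order=[(2,4) → (2,3) → (1,3) → (2,5)]; open=[(1,5) g=4 f=6, (2,2) g=4 f=8, (3,3) g=2 f=6, (3,5) g=2 f=6, (4,3) g=1 f=6, (5,4) g=1 f=6]; closed=[(1,3), (2,3), (2,4), (2,5), (3,4), (4,4)]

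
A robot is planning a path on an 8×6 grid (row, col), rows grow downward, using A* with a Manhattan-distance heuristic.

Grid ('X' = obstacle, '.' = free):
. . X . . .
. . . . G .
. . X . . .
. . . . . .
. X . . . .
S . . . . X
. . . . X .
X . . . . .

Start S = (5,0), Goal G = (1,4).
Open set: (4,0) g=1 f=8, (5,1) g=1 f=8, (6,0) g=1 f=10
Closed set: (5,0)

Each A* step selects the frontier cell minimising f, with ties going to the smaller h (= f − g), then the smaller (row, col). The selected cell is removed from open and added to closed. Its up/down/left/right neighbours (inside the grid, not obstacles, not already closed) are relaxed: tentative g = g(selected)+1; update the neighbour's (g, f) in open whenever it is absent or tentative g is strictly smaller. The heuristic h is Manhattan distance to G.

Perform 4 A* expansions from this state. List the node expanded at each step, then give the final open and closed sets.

step 1: expand (4,0) (f=8, h=7) → closed; open now [(3,0) g=2 f=8, (5,1) g=1 f=8, (6,0) g=1 f=10]
step 2: expand (3,0) (f=8, h=6) → closed; open now [(2,0) g=3 f=8, (3,1) g=3 f=8, (5,1) g=1 f=8, (6,0) g=1 f=10]
step 3: expand (2,0) (f=8, h=5) → closed; open now [(1,0) g=4 f=8, (2,1) g=4 f=8, (3,1) g=3 f=8, (5,1) g=1 f=8, (6,0) g=1 f=10]
step 4: expand (1,0) (f=8, h=4) → closed; open now [(0,0) g=5 f=10, (1,1) g=5 f=8, (2,1) g=4 f=8, (3,1) g=3 f=8, (5,1) g=1 f=8, (6,0) g=1 f=10]

order=[(4,0) → (3,0) → (2,0) → (1,0)]; open=[(0,0) g=5 f=10, (1,1) g=5 f=8, (2,1) g=4 f=8, (3,1) g=3 f=8, (5,1) g=1 f=8, (6,0) g=1 f=10]; closed=[(1,0), (2,0), (3,0), (4,0), (5,0)]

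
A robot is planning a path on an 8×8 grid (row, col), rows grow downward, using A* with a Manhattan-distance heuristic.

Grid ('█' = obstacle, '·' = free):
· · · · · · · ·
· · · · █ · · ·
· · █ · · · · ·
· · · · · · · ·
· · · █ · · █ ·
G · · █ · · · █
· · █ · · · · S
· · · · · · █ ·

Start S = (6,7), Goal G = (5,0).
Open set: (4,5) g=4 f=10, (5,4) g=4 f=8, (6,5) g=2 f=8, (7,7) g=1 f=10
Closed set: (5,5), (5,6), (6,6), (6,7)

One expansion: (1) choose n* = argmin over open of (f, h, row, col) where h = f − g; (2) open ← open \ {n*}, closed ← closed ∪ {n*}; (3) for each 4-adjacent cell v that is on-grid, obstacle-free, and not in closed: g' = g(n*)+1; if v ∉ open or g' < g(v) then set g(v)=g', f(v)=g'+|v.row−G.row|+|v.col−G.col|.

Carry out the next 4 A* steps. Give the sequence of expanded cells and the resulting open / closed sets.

order=[(5,4) → (6,5) → (6,4) → (6,3)]; open=[(4,4) g=5 f=10, (4,5) g=4 f=10, (7,3) g=5 f=10, (7,4) g=4 f=10, (7,5) g=3 f=10, (7,7) g=1 f=10]; closed=[(5,4), (5,5), (5,6), (6,3), (6,4), (6,5), (6,6), (6,7)]

step 1: expand (5,4) (f=8, h=4) → closed; open now [(4,4) g=5 f=10, (4,5) g=4 f=10, (6,4) g=5 f=10, (6,5) g=2 f=8, (7,7) g=1 f=10]
step 2: expand (6,5) (f=8, h=6) → closed; open now [(4,4) g=5 f=10, (4,5) g=4 f=10, (6,4) g=3 f=8, (7,5) g=3 f=10, (7,7) g=1 f=10]
step 3: expand (6,4) (f=8, h=5) → closed; open now [(4,4) g=5 f=10, (4,5) g=4 f=10, (6,3) g=4 f=8, (7,4) g=4 f=10, (7,5) g=3 f=10, (7,7) g=1 f=10]
step 4: expand (6,3) (f=8, h=4) → closed; open now [(4,4) g=5 f=10, (4,5) g=4 f=10, (7,3) g=5 f=10, (7,4) g=4 f=10, (7,5) g=3 f=10, (7,7) g=1 f=10]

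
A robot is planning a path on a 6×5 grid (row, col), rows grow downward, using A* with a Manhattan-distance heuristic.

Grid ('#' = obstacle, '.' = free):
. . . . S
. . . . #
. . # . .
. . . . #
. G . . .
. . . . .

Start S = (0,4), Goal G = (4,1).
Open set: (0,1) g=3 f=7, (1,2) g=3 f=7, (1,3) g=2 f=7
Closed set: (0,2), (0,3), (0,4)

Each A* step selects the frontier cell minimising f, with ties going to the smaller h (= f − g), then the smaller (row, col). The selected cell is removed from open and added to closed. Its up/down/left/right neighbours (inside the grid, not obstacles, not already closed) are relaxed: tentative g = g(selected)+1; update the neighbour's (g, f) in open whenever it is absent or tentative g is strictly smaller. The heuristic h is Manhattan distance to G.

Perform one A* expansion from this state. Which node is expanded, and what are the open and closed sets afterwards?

step 1: expand (0,1) (f=7, h=4) → closed; open now [(0,0) g=4 f=9, (1,1) g=4 f=7, (1,2) g=3 f=7, (1,3) g=2 f=7]

expanded=(0,1); open=[(0,0) g=4 f=9, (1,1) g=4 f=7, (1,2) g=3 f=7, (1,3) g=2 f=7]; closed=[(0,1), (0,2), (0,3), (0,4)]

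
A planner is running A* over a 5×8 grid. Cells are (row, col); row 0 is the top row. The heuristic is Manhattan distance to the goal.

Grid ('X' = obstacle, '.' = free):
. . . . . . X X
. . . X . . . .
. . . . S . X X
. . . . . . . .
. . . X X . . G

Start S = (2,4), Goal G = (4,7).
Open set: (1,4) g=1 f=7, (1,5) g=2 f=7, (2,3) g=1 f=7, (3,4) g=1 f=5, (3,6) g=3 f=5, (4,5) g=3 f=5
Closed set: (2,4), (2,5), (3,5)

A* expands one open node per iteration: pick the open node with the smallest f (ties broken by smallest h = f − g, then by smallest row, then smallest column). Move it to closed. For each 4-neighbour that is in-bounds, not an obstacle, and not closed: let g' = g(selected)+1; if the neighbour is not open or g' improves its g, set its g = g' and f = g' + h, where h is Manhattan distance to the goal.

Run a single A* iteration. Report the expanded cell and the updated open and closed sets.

expanded=(3,6); open=[(1,4) g=1 f=7, (1,5) g=2 f=7, (2,3) g=1 f=7, (3,4) g=1 f=5, (3,7) g=4 f=5, (4,5) g=3 f=5, (4,6) g=4 f=5]; closed=[(2,4), (2,5), (3,5), (3,6)]

step 1: expand (3,6) (f=5, h=2) → closed; open now [(1,4) g=1 f=7, (1,5) g=2 f=7, (2,3) g=1 f=7, (3,4) g=1 f=5, (3,7) g=4 f=5, (4,5) g=3 f=5, (4,6) g=4 f=5]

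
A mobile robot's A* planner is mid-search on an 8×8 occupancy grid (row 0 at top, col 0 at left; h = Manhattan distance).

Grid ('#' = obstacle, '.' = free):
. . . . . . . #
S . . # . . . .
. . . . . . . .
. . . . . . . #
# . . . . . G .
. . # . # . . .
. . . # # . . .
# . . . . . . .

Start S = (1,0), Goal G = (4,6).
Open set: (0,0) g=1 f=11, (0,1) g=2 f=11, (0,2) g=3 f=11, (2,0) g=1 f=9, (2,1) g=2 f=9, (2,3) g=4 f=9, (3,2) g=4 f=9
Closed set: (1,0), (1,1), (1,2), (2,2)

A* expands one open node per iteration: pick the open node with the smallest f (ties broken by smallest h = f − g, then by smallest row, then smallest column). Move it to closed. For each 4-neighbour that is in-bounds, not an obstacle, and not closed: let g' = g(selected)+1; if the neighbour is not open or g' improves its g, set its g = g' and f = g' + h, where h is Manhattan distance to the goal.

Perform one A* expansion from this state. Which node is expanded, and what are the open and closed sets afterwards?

step 1: expand (2,3) (f=9, h=5) → closed; open now [(0,0) g=1 f=11, (0,1) g=2 f=11, (0,2) g=3 f=11, (2,0) g=1 f=9, (2,1) g=2 f=9, (2,4) g=5 f=9, (3,2) g=4 f=9, (3,3) g=5 f=9]

expanded=(2,3); open=[(0,0) g=1 f=11, (0,1) g=2 f=11, (0,2) g=3 f=11, (2,0) g=1 f=9, (2,1) g=2 f=9, (2,4) g=5 f=9, (3,2) g=4 f=9, (3,3) g=5 f=9]; closed=[(1,0), (1,1), (1,2), (2,2), (2,3)]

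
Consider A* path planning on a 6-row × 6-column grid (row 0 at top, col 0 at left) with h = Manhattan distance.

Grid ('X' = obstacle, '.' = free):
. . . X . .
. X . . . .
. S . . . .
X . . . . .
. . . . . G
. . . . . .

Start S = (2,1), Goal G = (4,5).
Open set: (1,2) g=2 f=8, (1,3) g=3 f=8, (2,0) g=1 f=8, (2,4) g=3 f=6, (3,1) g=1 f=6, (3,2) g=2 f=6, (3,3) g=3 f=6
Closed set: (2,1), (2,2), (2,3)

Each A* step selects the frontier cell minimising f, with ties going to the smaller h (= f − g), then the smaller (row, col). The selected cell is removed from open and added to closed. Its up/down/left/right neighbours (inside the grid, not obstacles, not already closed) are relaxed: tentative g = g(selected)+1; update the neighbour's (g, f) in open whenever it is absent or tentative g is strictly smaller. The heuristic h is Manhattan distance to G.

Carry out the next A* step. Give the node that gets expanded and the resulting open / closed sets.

expanded=(2,4); open=[(1,2) g=2 f=8, (1,3) g=3 f=8, (1,4) g=4 f=8, (2,0) g=1 f=8, (2,5) g=4 f=6, (3,1) g=1 f=6, (3,2) g=2 f=6, (3,3) g=3 f=6, (3,4) g=4 f=6]; closed=[(2,1), (2,2), (2,3), (2,4)]

step 1: expand (2,4) (f=6, h=3) → closed; open now [(1,2) g=2 f=8, (1,3) g=3 f=8, (1,4) g=4 f=8, (2,0) g=1 f=8, (2,5) g=4 f=6, (3,1) g=1 f=6, (3,2) g=2 f=6, (3,3) g=3 f=6, (3,4) g=4 f=6]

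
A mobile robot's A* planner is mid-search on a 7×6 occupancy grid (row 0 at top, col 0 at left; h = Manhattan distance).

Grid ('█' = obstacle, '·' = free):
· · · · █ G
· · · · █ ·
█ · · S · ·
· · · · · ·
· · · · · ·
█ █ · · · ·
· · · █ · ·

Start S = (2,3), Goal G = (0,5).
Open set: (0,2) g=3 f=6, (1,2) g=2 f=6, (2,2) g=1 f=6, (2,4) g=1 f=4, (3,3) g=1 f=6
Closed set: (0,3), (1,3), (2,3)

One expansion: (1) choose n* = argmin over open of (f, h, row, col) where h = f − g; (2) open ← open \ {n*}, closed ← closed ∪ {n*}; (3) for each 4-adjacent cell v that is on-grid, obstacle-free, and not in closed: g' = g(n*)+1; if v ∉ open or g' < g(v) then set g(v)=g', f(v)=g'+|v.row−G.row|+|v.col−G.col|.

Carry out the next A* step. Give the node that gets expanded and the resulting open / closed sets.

expanded=(2,4); open=[(0,2) g=3 f=6, (1,2) g=2 f=6, (2,2) g=1 f=6, (2,5) g=2 f=4, (3,3) g=1 f=6, (3,4) g=2 f=6]; closed=[(0,3), (1,3), (2,3), (2,4)]

step 1: expand (2,4) (f=4, h=3) → closed; open now [(0,2) g=3 f=6, (1,2) g=2 f=6, (2,2) g=1 f=6, (2,5) g=2 f=4, (3,3) g=1 f=6, (3,4) g=2 f=6]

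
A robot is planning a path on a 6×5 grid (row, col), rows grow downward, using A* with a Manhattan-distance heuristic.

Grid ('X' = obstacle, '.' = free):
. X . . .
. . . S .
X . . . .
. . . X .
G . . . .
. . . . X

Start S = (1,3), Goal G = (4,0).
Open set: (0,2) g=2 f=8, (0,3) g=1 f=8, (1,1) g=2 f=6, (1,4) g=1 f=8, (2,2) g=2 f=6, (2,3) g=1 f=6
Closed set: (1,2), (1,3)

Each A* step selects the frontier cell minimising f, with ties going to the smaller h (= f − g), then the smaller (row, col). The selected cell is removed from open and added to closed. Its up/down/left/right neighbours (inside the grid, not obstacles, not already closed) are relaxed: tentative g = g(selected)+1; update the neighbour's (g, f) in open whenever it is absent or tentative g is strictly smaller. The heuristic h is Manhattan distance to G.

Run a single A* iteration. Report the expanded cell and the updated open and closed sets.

expanded=(1,1); open=[(0,2) g=2 f=8, (0,3) g=1 f=8, (1,0) g=3 f=6, (1,4) g=1 f=8, (2,1) g=3 f=6, (2,2) g=2 f=6, (2,3) g=1 f=6]; closed=[(1,1), (1,2), (1,3)]

step 1: expand (1,1) (f=6, h=4) → closed; open now [(0,2) g=2 f=8, (0,3) g=1 f=8, (1,0) g=3 f=6, (1,4) g=1 f=8, (2,1) g=3 f=6, (2,2) g=2 f=6, (2,3) g=1 f=6]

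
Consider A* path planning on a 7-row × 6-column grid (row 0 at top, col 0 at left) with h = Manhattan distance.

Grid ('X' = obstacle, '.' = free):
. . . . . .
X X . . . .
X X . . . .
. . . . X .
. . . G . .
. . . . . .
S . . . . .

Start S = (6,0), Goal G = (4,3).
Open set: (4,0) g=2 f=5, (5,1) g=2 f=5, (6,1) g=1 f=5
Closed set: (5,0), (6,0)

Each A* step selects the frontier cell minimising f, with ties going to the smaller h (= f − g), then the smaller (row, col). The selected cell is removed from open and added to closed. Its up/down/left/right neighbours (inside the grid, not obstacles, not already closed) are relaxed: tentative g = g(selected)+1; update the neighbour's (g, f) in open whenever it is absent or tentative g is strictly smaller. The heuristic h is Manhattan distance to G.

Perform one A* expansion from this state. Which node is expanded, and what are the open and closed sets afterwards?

step 1: expand (4,0) (f=5, h=3) → closed; open now [(3,0) g=3 f=7, (4,1) g=3 f=5, (5,1) g=2 f=5, (6,1) g=1 f=5]

expanded=(4,0); open=[(3,0) g=3 f=7, (4,1) g=3 f=5, (5,1) g=2 f=5, (6,1) g=1 f=5]; closed=[(4,0), (5,0), (6,0)]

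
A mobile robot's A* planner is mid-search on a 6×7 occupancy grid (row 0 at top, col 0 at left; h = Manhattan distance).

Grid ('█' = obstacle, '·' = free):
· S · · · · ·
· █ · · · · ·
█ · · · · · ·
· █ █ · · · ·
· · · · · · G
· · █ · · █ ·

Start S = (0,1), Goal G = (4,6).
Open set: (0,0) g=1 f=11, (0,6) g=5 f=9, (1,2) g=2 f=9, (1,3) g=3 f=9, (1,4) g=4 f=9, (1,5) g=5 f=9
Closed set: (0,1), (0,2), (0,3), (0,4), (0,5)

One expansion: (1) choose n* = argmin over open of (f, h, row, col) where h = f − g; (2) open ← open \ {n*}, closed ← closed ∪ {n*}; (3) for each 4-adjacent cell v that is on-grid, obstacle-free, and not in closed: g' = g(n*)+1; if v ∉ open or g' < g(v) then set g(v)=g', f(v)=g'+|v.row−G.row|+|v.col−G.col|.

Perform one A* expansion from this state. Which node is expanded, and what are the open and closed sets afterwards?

step 1: expand (0,6) (f=9, h=4) → closed; open now [(0,0) g=1 f=11, (1,2) g=2 f=9, (1,3) g=3 f=9, (1,4) g=4 f=9, (1,5) g=5 f=9, (1,6) g=6 f=9]

expanded=(0,6); open=[(0,0) g=1 f=11, (1,2) g=2 f=9, (1,3) g=3 f=9, (1,4) g=4 f=9, (1,5) g=5 f=9, (1,6) g=6 f=9]; closed=[(0,1), (0,2), (0,3), (0,4), (0,5), (0,6)]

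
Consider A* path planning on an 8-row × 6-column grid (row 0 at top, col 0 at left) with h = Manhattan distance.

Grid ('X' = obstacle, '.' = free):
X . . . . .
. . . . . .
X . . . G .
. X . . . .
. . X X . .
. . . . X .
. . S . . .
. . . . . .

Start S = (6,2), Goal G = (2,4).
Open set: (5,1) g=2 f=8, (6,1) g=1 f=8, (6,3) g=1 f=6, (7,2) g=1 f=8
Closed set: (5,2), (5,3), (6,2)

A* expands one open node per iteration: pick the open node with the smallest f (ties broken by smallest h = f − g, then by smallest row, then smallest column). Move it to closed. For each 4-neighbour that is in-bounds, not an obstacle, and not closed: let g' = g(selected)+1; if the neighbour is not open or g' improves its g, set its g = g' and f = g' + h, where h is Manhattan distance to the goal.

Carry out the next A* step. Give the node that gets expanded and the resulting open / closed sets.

expanded=(6,3); open=[(5,1) g=2 f=8, (6,1) g=1 f=8, (6,4) g=2 f=6, (7,2) g=1 f=8, (7,3) g=2 f=8]; closed=[(5,2), (5,3), (6,2), (6,3)]

step 1: expand (6,3) (f=6, h=5) → closed; open now [(5,1) g=2 f=8, (6,1) g=1 f=8, (6,4) g=2 f=6, (7,2) g=1 f=8, (7,3) g=2 f=8]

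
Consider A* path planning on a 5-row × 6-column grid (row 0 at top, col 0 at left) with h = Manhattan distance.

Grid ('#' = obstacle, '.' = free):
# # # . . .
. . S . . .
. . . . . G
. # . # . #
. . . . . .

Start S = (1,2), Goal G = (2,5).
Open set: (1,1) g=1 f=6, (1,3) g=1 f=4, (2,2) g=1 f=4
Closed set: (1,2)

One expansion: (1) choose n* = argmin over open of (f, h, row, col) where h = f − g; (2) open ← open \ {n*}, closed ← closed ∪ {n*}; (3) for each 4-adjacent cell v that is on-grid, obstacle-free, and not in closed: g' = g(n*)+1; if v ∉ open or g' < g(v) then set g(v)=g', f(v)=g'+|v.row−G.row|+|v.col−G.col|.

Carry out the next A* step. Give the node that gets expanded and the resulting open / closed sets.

expanded=(1,3); open=[(0,3) g=2 f=6, (1,1) g=1 f=6, (1,4) g=2 f=4, (2,2) g=1 f=4, (2,3) g=2 f=4]; closed=[(1,2), (1,3)]

step 1: expand (1,3) (f=4, h=3) → closed; open now [(0,3) g=2 f=6, (1,1) g=1 f=6, (1,4) g=2 f=4, (2,2) g=1 f=4, (2,3) g=2 f=4]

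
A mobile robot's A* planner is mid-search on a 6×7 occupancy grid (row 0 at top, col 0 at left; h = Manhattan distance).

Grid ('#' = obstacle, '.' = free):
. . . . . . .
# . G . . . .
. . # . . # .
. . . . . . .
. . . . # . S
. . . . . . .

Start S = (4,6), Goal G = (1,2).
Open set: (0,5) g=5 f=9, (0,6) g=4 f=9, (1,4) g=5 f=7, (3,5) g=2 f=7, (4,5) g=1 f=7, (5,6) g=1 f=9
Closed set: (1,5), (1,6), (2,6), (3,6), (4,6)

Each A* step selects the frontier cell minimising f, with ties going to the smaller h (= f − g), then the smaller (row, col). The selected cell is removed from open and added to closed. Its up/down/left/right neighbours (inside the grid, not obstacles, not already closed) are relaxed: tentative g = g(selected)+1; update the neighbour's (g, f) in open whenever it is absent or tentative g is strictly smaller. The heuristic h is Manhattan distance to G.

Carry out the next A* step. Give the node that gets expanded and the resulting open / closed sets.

expanded=(1,4); open=[(0,4) g=6 f=9, (0,5) g=5 f=9, (0,6) g=4 f=9, (1,3) g=6 f=7, (2,4) g=6 f=9, (3,5) g=2 f=7, (4,5) g=1 f=7, (5,6) g=1 f=9]; closed=[(1,4), (1,5), (1,6), (2,6), (3,6), (4,6)]

step 1: expand (1,4) (f=7, h=2) → closed; open now [(0,4) g=6 f=9, (0,5) g=5 f=9, (0,6) g=4 f=9, (1,3) g=6 f=7, (2,4) g=6 f=9, (3,5) g=2 f=7, (4,5) g=1 f=7, (5,6) g=1 f=9]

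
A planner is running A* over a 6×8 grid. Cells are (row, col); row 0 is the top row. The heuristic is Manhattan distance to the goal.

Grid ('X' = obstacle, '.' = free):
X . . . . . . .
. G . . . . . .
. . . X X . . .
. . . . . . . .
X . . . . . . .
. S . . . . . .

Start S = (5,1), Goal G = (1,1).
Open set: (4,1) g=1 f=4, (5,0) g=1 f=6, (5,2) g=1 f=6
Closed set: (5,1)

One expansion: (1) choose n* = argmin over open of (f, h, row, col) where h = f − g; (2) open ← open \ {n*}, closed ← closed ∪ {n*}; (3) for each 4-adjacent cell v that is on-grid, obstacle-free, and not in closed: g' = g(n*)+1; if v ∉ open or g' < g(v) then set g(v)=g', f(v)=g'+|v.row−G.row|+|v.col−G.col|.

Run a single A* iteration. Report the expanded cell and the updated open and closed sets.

step 1: expand (4,1) (f=4, h=3) → closed; open now [(3,1) g=2 f=4, (4,2) g=2 f=6, (5,0) g=1 f=6, (5,2) g=1 f=6]

expanded=(4,1); open=[(3,1) g=2 f=4, (4,2) g=2 f=6, (5,0) g=1 f=6, (5,2) g=1 f=6]; closed=[(4,1), (5,1)]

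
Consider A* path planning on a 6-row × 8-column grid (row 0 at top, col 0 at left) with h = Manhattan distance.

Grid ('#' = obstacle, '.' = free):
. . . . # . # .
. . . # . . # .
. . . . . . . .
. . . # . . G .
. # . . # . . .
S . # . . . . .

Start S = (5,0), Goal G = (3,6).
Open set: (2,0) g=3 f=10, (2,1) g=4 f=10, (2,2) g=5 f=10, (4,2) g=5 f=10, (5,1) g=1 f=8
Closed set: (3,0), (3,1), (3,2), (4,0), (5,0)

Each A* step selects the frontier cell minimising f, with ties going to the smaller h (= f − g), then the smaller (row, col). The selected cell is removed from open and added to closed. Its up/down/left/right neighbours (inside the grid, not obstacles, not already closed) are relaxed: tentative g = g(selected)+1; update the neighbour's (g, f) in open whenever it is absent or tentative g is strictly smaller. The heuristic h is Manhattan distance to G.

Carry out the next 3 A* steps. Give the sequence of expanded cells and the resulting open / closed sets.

order=[(5,1) → (2,2) → (2,3)]; open=[(1,2) g=6 f=12, (2,0) g=3 f=10, (2,1) g=4 f=10, (2,4) g=7 f=10, (4,2) g=5 f=10]; closed=[(2,2), (2,3), (3,0), (3,1), (3,2), (4,0), (5,0), (5,1)]

step 1: expand (5,1) (f=8, h=7) → closed; open now [(2,0) g=3 f=10, (2,1) g=4 f=10, (2,2) g=5 f=10, (4,2) g=5 f=10]
step 2: expand (2,2) (f=10, h=5) → closed; open now [(1,2) g=6 f=12, (2,0) g=3 f=10, (2,1) g=4 f=10, (2,3) g=6 f=10, (4,2) g=5 f=10]
step 3: expand (2,3) (f=10, h=4) → closed; open now [(1,2) g=6 f=12, (2,0) g=3 f=10, (2,1) g=4 f=10, (2,4) g=7 f=10, (4,2) g=5 f=10]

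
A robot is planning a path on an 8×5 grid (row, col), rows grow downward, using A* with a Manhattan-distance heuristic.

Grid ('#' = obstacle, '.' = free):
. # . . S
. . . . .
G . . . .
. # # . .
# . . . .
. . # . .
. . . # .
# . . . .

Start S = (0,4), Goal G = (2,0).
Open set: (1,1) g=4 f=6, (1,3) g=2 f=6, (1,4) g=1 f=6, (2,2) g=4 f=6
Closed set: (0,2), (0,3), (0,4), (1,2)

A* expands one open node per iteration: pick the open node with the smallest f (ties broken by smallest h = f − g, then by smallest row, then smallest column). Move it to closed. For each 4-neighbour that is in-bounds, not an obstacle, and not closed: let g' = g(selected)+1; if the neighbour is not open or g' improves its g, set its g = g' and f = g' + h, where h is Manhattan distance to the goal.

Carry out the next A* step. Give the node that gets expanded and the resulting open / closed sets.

expanded=(1,1); open=[(1,0) g=5 f=6, (1,3) g=2 f=6, (1,4) g=1 f=6, (2,1) g=5 f=6, (2,2) g=4 f=6]; closed=[(0,2), (0,3), (0,4), (1,1), (1,2)]

step 1: expand (1,1) (f=6, h=2) → closed; open now [(1,0) g=5 f=6, (1,3) g=2 f=6, (1,4) g=1 f=6, (2,1) g=5 f=6, (2,2) g=4 f=6]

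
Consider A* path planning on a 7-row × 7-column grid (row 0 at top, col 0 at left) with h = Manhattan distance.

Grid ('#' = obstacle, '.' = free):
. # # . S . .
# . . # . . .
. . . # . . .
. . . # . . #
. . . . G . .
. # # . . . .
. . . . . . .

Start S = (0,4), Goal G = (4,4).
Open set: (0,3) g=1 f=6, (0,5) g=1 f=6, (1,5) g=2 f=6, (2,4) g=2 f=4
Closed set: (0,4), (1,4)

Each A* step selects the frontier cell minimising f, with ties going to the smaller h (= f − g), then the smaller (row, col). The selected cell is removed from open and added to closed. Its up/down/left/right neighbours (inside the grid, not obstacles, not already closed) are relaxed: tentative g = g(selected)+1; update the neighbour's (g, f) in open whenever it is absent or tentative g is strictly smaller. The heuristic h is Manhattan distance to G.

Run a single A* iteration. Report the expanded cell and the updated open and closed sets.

step 1: expand (2,4) (f=4, h=2) → closed; open now [(0,3) g=1 f=6, (0,5) g=1 f=6, (1,5) g=2 f=6, (2,5) g=3 f=6, (3,4) g=3 f=4]

expanded=(2,4); open=[(0,3) g=1 f=6, (0,5) g=1 f=6, (1,5) g=2 f=6, (2,5) g=3 f=6, (3,4) g=3 f=4]; closed=[(0,4), (1,4), (2,4)]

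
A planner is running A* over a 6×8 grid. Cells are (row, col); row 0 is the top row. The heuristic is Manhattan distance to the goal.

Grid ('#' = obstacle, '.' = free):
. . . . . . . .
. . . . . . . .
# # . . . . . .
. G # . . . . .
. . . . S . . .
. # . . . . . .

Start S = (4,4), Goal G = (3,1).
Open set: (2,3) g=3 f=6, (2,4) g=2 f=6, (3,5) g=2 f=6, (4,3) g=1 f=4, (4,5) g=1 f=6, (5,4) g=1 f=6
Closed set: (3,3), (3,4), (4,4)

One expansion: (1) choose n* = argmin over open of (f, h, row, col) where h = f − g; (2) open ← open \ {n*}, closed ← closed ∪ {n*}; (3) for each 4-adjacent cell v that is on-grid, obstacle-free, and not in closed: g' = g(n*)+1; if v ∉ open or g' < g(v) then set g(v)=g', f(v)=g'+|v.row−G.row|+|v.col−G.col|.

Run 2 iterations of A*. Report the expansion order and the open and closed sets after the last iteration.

step 1: expand (4,3) (f=4, h=3) → closed; open now [(2,3) g=3 f=6, (2,4) g=2 f=6, (3,5) g=2 f=6, (4,2) g=2 f=4, (4,5) g=1 f=6, (5,3) g=2 f=6, (5,4) g=1 f=6]
step 2: expand (4,2) (f=4, h=2) → closed; open now [(2,3) g=3 f=6, (2,4) g=2 f=6, (3,5) g=2 f=6, (4,1) g=3 f=4, (4,5) g=1 f=6, (5,2) g=3 f=6, (5,3) g=2 f=6, (5,4) g=1 f=6]

order=[(4,3) → (4,2)]; open=[(2,3) g=3 f=6, (2,4) g=2 f=6, (3,5) g=2 f=6, (4,1) g=3 f=4, (4,5) g=1 f=6, (5,2) g=3 f=6, (5,3) g=2 f=6, (5,4) g=1 f=6]; closed=[(3,3), (3,4), (4,2), (4,3), (4,4)]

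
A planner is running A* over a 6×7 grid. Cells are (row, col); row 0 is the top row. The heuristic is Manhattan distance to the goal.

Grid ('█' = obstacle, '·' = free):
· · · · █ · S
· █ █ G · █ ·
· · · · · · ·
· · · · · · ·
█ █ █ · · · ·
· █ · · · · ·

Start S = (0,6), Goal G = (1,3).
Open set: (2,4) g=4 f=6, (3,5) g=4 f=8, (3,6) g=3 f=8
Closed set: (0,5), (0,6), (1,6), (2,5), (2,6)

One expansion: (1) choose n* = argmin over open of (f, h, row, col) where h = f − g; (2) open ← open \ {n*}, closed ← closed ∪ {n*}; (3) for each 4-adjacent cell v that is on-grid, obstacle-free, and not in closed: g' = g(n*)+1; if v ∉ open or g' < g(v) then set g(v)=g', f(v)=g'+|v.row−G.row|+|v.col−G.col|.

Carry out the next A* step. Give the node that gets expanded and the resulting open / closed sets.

expanded=(2,4); open=[(1,4) g=5 f=6, (2,3) g=5 f=6, (3,4) g=5 f=8, (3,5) g=4 f=8, (3,6) g=3 f=8]; closed=[(0,5), (0,6), (1,6), (2,4), (2,5), (2,6)]

step 1: expand (2,4) (f=6, h=2) → closed; open now [(1,4) g=5 f=6, (2,3) g=5 f=6, (3,4) g=5 f=8, (3,5) g=4 f=8, (3,6) g=3 f=8]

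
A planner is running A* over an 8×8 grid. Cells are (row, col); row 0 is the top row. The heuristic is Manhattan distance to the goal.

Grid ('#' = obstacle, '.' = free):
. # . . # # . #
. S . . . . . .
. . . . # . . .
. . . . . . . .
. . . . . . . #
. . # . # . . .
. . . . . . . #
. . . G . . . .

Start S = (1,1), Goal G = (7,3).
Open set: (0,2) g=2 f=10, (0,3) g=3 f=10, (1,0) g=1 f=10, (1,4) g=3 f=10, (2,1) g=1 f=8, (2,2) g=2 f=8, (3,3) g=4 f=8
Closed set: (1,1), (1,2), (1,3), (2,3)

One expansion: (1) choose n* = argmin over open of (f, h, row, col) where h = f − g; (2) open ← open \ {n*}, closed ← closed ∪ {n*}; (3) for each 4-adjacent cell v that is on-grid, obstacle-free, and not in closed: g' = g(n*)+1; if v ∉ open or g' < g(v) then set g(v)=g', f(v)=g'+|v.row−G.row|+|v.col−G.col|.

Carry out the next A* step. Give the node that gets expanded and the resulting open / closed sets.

expanded=(3,3); open=[(0,2) g=2 f=10, (0,3) g=3 f=10, (1,0) g=1 f=10, (1,4) g=3 f=10, (2,1) g=1 f=8, (2,2) g=2 f=8, (3,2) g=5 f=10, (3,4) g=5 f=10, (4,3) g=5 f=8]; closed=[(1,1), (1,2), (1,3), (2,3), (3,3)]

step 1: expand (3,3) (f=8, h=4) → closed; open now [(0,2) g=2 f=10, (0,3) g=3 f=10, (1,0) g=1 f=10, (1,4) g=3 f=10, (2,1) g=1 f=8, (2,2) g=2 f=8, (3,2) g=5 f=10, (3,4) g=5 f=10, (4,3) g=5 f=8]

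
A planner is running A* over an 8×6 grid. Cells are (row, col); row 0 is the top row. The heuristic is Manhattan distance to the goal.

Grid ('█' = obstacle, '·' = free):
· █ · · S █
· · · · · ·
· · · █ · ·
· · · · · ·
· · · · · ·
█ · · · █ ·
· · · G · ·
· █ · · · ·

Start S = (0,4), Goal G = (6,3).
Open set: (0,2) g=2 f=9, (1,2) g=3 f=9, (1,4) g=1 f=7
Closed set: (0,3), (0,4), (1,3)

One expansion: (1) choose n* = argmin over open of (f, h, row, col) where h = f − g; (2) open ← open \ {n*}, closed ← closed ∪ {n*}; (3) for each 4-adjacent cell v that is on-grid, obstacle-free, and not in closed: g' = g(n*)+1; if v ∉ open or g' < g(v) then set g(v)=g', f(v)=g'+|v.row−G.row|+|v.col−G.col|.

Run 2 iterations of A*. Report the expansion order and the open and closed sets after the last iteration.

order=[(1,4) → (2,4)]; open=[(0,2) g=2 f=9, (1,2) g=3 f=9, (1,5) g=2 f=9, (2,5) g=3 f=9, (3,4) g=3 f=7]; closed=[(0,3), (0,4), (1,3), (1,4), (2,4)]

step 1: expand (1,4) (f=7, h=6) → closed; open now [(0,2) g=2 f=9, (1,2) g=3 f=9, (1,5) g=2 f=9, (2,4) g=2 f=7]
step 2: expand (2,4) (f=7, h=5) → closed; open now [(0,2) g=2 f=9, (1,2) g=3 f=9, (1,5) g=2 f=9, (2,5) g=3 f=9, (3,4) g=3 f=7]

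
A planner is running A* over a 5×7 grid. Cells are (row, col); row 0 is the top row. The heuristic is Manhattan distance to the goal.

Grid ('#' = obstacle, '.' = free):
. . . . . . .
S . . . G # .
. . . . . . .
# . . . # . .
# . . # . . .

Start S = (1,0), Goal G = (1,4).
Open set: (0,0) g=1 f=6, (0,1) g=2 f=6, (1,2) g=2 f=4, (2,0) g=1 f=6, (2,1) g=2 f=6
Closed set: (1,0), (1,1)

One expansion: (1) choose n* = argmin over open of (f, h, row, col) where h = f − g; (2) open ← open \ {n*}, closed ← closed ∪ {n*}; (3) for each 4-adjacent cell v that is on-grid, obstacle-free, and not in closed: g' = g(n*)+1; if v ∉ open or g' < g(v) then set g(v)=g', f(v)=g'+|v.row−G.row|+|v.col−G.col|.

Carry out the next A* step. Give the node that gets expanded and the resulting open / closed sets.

step 1: expand (1,2) (f=4, h=2) → closed; open now [(0,0) g=1 f=6, (0,1) g=2 f=6, (0,2) g=3 f=6, (1,3) g=3 f=4, (2,0) g=1 f=6, (2,1) g=2 f=6, (2,2) g=3 f=6]

expanded=(1,2); open=[(0,0) g=1 f=6, (0,1) g=2 f=6, (0,2) g=3 f=6, (1,3) g=3 f=4, (2,0) g=1 f=6, (2,1) g=2 f=6, (2,2) g=3 f=6]; closed=[(1,0), (1,1), (1,2)]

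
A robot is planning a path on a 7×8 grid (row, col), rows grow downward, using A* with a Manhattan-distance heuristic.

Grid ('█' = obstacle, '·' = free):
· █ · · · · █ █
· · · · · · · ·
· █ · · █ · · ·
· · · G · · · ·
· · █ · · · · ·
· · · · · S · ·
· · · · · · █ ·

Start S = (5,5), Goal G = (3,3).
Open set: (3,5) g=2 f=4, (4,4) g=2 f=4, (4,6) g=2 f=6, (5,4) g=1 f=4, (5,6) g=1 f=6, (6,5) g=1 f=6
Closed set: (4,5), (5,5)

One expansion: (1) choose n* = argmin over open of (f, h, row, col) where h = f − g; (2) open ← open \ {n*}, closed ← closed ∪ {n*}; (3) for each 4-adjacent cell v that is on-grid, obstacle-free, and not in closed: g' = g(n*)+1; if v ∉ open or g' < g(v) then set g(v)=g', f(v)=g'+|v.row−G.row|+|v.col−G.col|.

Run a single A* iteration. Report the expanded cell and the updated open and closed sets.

step 1: expand (3,5) (f=4, h=2) → closed; open now [(2,5) g=3 f=6, (3,4) g=3 f=4, (3,6) g=3 f=6, (4,4) g=2 f=4, (4,6) g=2 f=6, (5,4) g=1 f=4, (5,6) g=1 f=6, (6,5) g=1 f=6]

expanded=(3,5); open=[(2,5) g=3 f=6, (3,4) g=3 f=4, (3,6) g=3 f=6, (4,4) g=2 f=4, (4,6) g=2 f=6, (5,4) g=1 f=4, (5,6) g=1 f=6, (6,5) g=1 f=6]; closed=[(3,5), (4,5), (5,5)]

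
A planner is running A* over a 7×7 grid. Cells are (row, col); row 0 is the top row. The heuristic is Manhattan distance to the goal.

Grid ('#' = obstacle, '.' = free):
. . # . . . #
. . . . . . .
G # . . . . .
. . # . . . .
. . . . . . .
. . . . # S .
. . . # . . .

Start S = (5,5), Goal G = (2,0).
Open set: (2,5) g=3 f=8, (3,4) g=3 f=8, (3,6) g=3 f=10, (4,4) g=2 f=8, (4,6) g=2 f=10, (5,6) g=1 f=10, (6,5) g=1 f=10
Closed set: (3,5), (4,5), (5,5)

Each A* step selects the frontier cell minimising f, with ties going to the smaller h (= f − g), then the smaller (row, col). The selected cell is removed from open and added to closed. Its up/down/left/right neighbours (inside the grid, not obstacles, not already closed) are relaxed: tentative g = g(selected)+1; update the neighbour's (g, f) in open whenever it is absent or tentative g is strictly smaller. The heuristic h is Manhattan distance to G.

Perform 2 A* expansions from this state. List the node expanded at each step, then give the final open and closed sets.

order=[(2,5) → (2,4)]; open=[(1,4) g=5 f=10, (1,5) g=4 f=10, (2,3) g=5 f=8, (2,6) g=4 f=10, (3,4) g=3 f=8, (3,6) g=3 f=10, (4,4) g=2 f=8, (4,6) g=2 f=10, (5,6) g=1 f=10, (6,5) g=1 f=10]; closed=[(2,4), (2,5), (3,5), (4,5), (5,5)]

step 1: expand (2,5) (f=8, h=5) → closed; open now [(1,5) g=4 f=10, (2,4) g=4 f=8, (2,6) g=4 f=10, (3,4) g=3 f=8, (3,6) g=3 f=10, (4,4) g=2 f=8, (4,6) g=2 f=10, (5,6) g=1 f=10, (6,5) g=1 f=10]
step 2: expand (2,4) (f=8, h=4) → closed; open now [(1,4) g=5 f=10, (1,5) g=4 f=10, (2,3) g=5 f=8, (2,6) g=4 f=10, (3,4) g=3 f=8, (3,6) g=3 f=10, (4,4) g=2 f=8, (4,6) g=2 f=10, (5,6) g=1 f=10, (6,5) g=1 f=10]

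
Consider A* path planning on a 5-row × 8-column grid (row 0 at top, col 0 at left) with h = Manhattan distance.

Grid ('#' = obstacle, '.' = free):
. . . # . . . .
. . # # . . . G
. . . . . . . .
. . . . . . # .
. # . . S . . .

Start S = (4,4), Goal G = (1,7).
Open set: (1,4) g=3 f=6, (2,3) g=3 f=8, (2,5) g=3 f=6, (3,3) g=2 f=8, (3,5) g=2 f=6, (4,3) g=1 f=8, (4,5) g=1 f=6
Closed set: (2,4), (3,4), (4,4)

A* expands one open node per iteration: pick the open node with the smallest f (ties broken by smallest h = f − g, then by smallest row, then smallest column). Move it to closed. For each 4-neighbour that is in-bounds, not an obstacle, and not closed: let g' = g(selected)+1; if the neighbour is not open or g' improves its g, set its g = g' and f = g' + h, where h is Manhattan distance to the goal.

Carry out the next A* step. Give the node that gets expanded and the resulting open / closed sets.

expanded=(1,4); open=[(0,4) g=4 f=8, (1,5) g=4 f=6, (2,3) g=3 f=8, (2,5) g=3 f=6, (3,3) g=2 f=8, (3,5) g=2 f=6, (4,3) g=1 f=8, (4,5) g=1 f=6]; closed=[(1,4), (2,4), (3,4), (4,4)]

step 1: expand (1,4) (f=6, h=3) → closed; open now [(0,4) g=4 f=8, (1,5) g=4 f=6, (2,3) g=3 f=8, (2,5) g=3 f=6, (3,3) g=2 f=8, (3,5) g=2 f=6, (4,3) g=1 f=8, (4,5) g=1 f=6]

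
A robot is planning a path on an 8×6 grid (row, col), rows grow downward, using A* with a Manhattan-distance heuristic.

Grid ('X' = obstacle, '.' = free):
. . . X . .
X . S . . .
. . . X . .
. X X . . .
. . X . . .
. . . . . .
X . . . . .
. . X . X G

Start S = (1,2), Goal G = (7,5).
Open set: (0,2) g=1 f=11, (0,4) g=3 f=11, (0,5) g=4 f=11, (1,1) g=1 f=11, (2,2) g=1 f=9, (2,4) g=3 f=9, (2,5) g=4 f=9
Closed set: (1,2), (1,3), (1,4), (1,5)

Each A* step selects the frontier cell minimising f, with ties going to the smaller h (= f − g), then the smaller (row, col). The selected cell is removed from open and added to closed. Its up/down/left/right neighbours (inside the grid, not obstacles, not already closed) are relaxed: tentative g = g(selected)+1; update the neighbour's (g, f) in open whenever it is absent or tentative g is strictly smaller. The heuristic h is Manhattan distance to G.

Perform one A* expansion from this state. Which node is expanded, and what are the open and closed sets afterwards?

expanded=(2,5); open=[(0,2) g=1 f=11, (0,4) g=3 f=11, (0,5) g=4 f=11, (1,1) g=1 f=11, (2,2) g=1 f=9, (2,4) g=3 f=9, (3,5) g=5 f=9]; closed=[(1,2), (1,3), (1,4), (1,5), (2,5)]

step 1: expand (2,5) (f=9, h=5) → closed; open now [(0,2) g=1 f=11, (0,4) g=3 f=11, (0,5) g=4 f=11, (1,1) g=1 f=11, (2,2) g=1 f=9, (2,4) g=3 f=9, (3,5) g=5 f=9]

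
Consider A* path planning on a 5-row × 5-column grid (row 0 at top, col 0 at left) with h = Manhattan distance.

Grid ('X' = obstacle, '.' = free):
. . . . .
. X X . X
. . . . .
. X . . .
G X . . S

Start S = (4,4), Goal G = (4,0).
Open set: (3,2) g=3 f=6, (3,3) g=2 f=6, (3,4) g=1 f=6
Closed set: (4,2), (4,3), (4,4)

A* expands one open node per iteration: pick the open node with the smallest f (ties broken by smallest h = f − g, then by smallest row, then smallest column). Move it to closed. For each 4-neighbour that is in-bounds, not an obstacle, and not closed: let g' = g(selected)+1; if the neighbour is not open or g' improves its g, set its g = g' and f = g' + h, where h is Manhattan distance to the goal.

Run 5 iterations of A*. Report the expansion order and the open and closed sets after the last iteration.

step 1: expand (3,2) (f=6, h=3) → closed; open now [(2,2) g=4 f=8, (3,3) g=2 f=6, (3,4) g=1 f=6]
step 2: expand (3,3) (f=6, h=4) → closed; open now [(2,2) g=4 f=8, (2,3) g=3 f=8, (3,4) g=1 f=6]
step 3: expand (3,4) (f=6, h=5) → closed; open now [(2,2) g=4 f=8, (2,3) g=3 f=8, (2,4) g=2 f=8]
step 4: expand (2,2) (f=8, h=4) → closed; open now [(2,1) g=5 f=8, (2,3) g=3 f=8, (2,4) g=2 f=8]
step 5: expand (2,1) (f=8, h=3) → closed; open now [(2,0) g=6 f=8, (2,3) g=3 f=8, (2,4) g=2 f=8]

order=[(3,2) → (3,3) → (3,4) → (2,2) → (2,1)]; open=[(2,0) g=6 f=8, (2,3) g=3 f=8, (2,4) g=2 f=8]; closed=[(2,1), (2,2), (3,2), (3,3), (3,4), (4,2), (4,3), (4,4)]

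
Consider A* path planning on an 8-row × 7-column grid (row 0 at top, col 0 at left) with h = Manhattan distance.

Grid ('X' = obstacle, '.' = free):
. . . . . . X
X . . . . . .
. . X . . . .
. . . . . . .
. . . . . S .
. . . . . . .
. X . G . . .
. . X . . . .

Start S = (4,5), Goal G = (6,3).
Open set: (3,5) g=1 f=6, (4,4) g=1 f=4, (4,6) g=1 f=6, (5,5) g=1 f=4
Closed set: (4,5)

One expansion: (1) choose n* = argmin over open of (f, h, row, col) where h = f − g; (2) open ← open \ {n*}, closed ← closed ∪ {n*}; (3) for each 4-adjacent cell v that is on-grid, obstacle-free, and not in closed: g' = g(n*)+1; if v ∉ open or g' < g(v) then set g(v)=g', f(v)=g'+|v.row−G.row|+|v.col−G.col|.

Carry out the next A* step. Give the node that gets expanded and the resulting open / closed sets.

expanded=(4,4); open=[(3,4) g=2 f=6, (3,5) g=1 f=6, (4,3) g=2 f=4, (4,6) g=1 f=6, (5,4) g=2 f=4, (5,5) g=1 f=4]; closed=[(4,4), (4,5)]

step 1: expand (4,4) (f=4, h=3) → closed; open now [(3,4) g=2 f=6, (3,5) g=1 f=6, (4,3) g=2 f=4, (4,6) g=1 f=6, (5,4) g=2 f=4, (5,5) g=1 f=4]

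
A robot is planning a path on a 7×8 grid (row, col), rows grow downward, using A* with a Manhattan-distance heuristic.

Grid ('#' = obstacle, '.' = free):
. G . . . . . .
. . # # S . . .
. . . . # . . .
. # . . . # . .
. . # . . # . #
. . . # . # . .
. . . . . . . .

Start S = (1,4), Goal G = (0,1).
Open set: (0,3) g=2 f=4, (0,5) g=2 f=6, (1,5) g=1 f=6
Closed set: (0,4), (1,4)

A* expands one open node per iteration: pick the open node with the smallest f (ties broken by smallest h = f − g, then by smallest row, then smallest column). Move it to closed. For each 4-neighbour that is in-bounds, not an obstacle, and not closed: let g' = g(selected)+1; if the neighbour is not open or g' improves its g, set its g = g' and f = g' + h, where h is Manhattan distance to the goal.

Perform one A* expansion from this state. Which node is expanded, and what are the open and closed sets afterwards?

step 1: expand (0,3) (f=4, h=2) → closed; open now [(0,2) g=3 f=4, (0,5) g=2 f=6, (1,5) g=1 f=6]

expanded=(0,3); open=[(0,2) g=3 f=4, (0,5) g=2 f=6, (1,5) g=1 f=6]; closed=[(0,3), (0,4), (1,4)]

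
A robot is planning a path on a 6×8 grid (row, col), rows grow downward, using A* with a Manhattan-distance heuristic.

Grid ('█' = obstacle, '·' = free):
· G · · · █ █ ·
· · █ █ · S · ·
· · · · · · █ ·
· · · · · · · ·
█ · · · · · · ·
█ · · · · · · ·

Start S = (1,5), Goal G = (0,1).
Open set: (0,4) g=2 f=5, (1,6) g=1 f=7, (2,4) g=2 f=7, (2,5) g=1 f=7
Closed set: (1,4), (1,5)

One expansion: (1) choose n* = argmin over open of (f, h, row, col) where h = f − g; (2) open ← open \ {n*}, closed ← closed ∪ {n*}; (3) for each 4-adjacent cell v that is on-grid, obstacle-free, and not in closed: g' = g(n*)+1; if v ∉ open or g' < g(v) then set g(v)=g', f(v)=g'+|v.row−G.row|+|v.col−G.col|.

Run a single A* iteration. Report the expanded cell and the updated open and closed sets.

step 1: expand (0,4) (f=5, h=3) → closed; open now [(0,3) g=3 f=5, (1,6) g=1 f=7, (2,4) g=2 f=7, (2,5) g=1 f=7]

expanded=(0,4); open=[(0,3) g=3 f=5, (1,6) g=1 f=7, (2,4) g=2 f=7, (2,5) g=1 f=7]; closed=[(0,4), (1,4), (1,5)]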